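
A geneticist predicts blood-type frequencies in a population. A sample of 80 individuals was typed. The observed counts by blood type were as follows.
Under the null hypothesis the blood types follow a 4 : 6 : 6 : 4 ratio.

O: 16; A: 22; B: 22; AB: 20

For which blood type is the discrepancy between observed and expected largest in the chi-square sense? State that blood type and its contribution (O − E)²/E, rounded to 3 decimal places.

AB, 1.000

Ratio total = 20. Expected counts: 80×4/20 = 16, 80×6/20 = 24, 80×6/20 = 24, 80×4/20 = 16.
O: (16 − 16)²/16 = 0/16 = 0.0000
A: (22 − 24)²/24 = 4/24 = 0.1667
B: (22 − 24)²/24 = 4/24 = 0.1667
AB: (20 − 16)²/16 = 16/16 = 1.0000
The largest term is for AB: 1.000.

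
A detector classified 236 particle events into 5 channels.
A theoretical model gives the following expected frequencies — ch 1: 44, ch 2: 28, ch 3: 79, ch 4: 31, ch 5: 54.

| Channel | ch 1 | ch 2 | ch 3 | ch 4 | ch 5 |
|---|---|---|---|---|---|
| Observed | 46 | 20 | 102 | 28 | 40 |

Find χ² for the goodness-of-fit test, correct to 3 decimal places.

ch 1: (46 − 44)²/44 = 4/44 = 0.0909
ch 2: (20 − 28)²/28 = 64/28 = 2.2857
ch 3: (102 − 79)²/79 = 529/79 = 6.6962
ch 4: (28 − 31)²/31 = 9/31 = 0.2903
ch 5: (40 − 54)²/54 = 196/54 = 3.6296
Sum = 12.993

12.993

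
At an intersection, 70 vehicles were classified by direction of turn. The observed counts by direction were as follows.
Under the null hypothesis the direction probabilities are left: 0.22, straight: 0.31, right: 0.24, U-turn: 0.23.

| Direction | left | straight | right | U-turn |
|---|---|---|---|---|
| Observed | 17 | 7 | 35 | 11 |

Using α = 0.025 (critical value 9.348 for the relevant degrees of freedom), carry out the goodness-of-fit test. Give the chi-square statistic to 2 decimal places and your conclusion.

31.46; reject

Expected counts E_i = n·p_i: 70×0.22 = 15.4, 70×0.31 = 21.7, 70×0.24 = 16.8, 70×0.23 = 16.1.
cat           O        E   (O−E)²/E
left         17     15.4      0.166
straight      7     21.7      9.958
right        35     16.8     19.717
U-turn       11     16.1      1.616
Sum = 31.46
df = 3. Since 31.46 > 9.348, we reject H₀.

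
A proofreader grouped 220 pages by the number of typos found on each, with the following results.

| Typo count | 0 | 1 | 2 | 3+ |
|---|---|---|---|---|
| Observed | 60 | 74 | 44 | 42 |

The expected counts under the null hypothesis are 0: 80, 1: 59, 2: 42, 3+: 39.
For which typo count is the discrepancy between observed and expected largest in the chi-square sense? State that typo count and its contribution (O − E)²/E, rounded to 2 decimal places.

cat         O        E   (O−E)²/E
0          60       80      5.000
1          74       59      3.814
2          44       42      0.095
3+         42       39      0.231
The largest term is for 0: 5.00.

0, 5.00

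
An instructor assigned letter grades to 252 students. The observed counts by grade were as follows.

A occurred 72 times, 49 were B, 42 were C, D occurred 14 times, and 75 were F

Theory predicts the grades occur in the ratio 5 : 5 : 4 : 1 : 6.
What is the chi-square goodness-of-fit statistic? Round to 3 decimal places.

5.625

Ratio total = 21. Expected counts: 252×5/21 = 60, 252×5/21 = 60, 252×4/21 = 48, 252×1/21 = 12, 252×6/21 = 72.
A: (72 − 60)²/60 = 144/60 = 2.4000
B: (49 − 60)²/60 = 121/60 = 2.0167
C: (42 − 48)²/48 = 36/48 = 0.7500
D: (14 − 12)²/12 = 4/12 = 0.3333
F: (75 − 72)²/72 = 9/72 = 0.1250
Sum = 5.625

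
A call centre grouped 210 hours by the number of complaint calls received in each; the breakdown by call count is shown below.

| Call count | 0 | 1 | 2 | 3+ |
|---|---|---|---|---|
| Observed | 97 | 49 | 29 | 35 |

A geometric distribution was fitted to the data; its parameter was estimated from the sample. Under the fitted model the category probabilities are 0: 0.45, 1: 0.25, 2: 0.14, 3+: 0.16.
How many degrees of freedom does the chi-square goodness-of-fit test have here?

2

There are k = 4 categories and 1 parameter estimated from the data, so df = 4 − 1 − 1 = 2.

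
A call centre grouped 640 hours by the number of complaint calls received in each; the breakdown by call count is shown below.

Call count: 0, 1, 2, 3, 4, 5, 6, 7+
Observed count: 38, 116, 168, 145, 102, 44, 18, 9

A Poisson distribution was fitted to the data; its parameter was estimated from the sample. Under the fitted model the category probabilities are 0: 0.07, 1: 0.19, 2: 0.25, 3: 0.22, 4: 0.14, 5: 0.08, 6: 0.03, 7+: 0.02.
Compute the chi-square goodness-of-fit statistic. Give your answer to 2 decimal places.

5.75

Expected counts E_i = n·p_i: 640×0.07 = 44.8, 640×0.19 = 121.6, 640×0.25 = 160, 640×0.22 = 140.8, 640×0.14 = 89.6, 640×0.08 = 51.2, 640×0.03 = 19.2, 640×0.02 = 12.8.
0: (38 − 44.8)²/44.8 = 46.24/44.8 = 1.032
1: (116 − 121.6)²/121.6 = 31.36/121.6 = 0.258
2: (168 − 160)²/160 = 64/160 = 0.400
3: (145 − 140.8)²/140.8 = 17.64/140.8 = 0.125
4: (102 − 89.6)²/89.6 = 153.76/89.6 = 1.716
5: (44 − 51.2)²/51.2 = 51.84/51.2 = 1.013
6: (18 − 19.2)²/19.2 = 1.44/19.2 = 0.075
7+: (9 − 12.8)²/12.8 = 14.44/12.8 = 1.128
Sum = 5.75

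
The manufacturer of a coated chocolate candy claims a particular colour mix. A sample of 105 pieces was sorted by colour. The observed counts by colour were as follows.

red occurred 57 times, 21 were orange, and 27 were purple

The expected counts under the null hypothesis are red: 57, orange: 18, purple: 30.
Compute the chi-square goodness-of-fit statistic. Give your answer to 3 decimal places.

cat         O        E   (O−E)²/E
red        57       57     0.0000
orange     21       18     0.5000
purple     27       30     0.3000
Sum = 0.800

0.800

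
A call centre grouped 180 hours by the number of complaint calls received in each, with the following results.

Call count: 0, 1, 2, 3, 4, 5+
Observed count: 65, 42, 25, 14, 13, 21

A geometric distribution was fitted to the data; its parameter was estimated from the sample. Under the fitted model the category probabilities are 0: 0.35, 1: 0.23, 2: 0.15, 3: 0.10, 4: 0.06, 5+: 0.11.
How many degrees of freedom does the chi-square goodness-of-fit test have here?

There are k = 6 categories and 1 parameter estimated from the data, so df = 6 − 1 − 1 = 4.

4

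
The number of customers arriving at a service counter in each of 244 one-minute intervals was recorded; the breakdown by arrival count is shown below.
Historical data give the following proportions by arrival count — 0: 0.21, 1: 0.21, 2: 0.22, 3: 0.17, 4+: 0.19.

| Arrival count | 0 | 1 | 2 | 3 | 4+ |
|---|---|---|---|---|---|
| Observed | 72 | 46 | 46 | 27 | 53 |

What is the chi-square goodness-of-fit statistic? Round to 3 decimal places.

16.051

Expected counts E_i = n·p_i: 244×0.21 = 51.24, 244×0.21 = 51.24, 244×0.22 = 53.68, 244×0.17 = 41.48, 244×0.19 = 46.36.
cat         O        E   (O−E)²/E
0          72    51.24     8.4110
1          46    51.24     0.5359
2          46    53.68     1.0988
3          27    41.48     5.0547
4+         53    46.36     0.9510
Sum = 16.051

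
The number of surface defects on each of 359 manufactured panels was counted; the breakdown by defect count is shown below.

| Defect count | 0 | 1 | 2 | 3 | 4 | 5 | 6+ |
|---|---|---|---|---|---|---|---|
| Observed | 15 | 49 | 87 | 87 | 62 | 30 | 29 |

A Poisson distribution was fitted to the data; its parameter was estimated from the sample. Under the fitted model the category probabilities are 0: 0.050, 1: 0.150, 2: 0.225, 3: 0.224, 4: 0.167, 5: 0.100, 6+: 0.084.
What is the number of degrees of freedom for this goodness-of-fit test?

5

There are k = 7 categories and 1 parameter estimated from the data, so df = 7 − 1 − 1 = 5.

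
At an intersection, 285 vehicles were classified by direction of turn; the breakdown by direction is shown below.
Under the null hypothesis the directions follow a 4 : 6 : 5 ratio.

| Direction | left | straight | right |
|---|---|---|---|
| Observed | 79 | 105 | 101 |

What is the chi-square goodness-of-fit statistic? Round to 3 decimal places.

Ratio total = 15. Expected counts: 285×4/15 = 76, 285×6/15 = 114, 285×5/15 = 95.
χ² = (79−76)²/76 + (105−114)²/114 + (101−95)²/95
   = 0.1184 + 0.7105 + 0.3789
Sum = 1.208

1.208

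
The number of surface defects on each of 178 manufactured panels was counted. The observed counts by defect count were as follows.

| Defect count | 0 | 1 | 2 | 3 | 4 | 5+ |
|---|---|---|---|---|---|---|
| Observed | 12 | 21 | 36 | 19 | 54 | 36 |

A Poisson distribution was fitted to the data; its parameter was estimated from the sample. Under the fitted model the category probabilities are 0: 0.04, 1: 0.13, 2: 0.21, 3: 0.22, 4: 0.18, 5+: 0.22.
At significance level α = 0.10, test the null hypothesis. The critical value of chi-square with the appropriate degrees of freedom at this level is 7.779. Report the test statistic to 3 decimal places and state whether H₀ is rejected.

29.278; reject

Expected counts E_i = n·p_i: 178×0.04 = 7.12, 178×0.13 = 23.14, 178×0.21 = 37.38, 178×0.22 = 39.16, 178×0.18 = 32.04, 178×0.22 = 39.16.
χ² = (12−7.12)²/7.12 + (21−23.14)²/23.14 + (36−37.38)²/37.38 + (19−39.16)²/39.16 + (54−32.04)²/32.04 + (36−39.16)²/39.16
   = 3.3447 + 0.1979 + 0.0509 + 10.3786 + 15.0512 + 0.2550
Sum = 29.278
df = 4. Since 29.278 > 7.779, we reject H₀.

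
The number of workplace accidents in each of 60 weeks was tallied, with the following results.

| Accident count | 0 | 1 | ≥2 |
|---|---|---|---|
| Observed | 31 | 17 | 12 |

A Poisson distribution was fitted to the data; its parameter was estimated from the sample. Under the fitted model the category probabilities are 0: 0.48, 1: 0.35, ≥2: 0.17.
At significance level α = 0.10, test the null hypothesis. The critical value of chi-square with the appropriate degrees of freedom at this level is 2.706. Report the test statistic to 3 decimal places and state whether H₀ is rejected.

Expected counts E_i = n·p_i: 60×0.48 = 28.8, 60×0.35 = 21, 60×0.17 = 10.2.
cat         O        E   (O−E)²/E
0          31     28.8     0.1681
1          17       21     0.7619
≥2         12     10.2     0.3176
Sum = 1.248
df = 1. Since 1.248 < 2.706, we do not reject H₀.

1.248; do not reject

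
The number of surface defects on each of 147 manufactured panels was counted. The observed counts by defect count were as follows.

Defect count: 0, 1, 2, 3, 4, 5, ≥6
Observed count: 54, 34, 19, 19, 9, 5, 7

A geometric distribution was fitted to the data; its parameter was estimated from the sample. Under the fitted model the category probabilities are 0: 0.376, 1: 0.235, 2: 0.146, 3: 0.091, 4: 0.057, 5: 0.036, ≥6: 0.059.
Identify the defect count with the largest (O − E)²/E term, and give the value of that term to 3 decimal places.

3, 2.364

Expected counts E_i = n·p_i: 147×0.376 = 55.272, 147×0.235 = 34.545, 147×0.146 = 21.462, 147×0.091 = 13.377, 147×0.057 = 8.379, 147×0.036 = 5.292, 147×0.059 = 8.673.
χ² = (54−55.272)²/55.272 + (34−34.545)²/34.545 + (19−21.462)²/21.462 + (19−13.377)²/13.377 + (9−8.379)²/8.379 + (5−5.292)²/5.292 + (7−8.673)²/8.673
   = 0.0293 + 0.0086 + 0.2824 + 2.3636 + 0.0460 + 0.0161 + 0.3227
The largest term is for 3: 2.364.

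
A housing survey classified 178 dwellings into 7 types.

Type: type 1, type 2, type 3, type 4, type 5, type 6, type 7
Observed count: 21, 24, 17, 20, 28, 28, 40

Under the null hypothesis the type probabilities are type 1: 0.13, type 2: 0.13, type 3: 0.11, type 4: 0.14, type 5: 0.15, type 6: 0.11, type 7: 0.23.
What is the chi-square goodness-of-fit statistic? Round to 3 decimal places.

5.247

Expected counts E_i = n·p_i: 178×0.13 = 23.14, 178×0.13 = 23.14, 178×0.11 = 19.58, 178×0.14 = 24.92, 178×0.15 = 26.7, 178×0.11 = 19.58, 178×0.23 = 40.94.
type 1: (21 − 23.14)²/23.14 = 4.5796/23.14 = 0.1979
type 2: (24 − 23.14)²/23.14 = 0.7396/23.14 = 0.0320
type 3: (17 − 19.58)²/19.58 = 6.6564/19.58 = 0.3400
type 4: (20 − 24.92)²/24.92 = 24.2064/24.92 = 0.9714
type 5: (28 − 26.7)²/26.7 = 1.69/26.7 = 0.0633
type 6: (28 − 19.58)²/19.58 = 70.8964/19.58 = 3.6209
type 7: (40 − 40.94)²/40.94 = 0.8836/40.94 = 0.0216
Sum = 5.247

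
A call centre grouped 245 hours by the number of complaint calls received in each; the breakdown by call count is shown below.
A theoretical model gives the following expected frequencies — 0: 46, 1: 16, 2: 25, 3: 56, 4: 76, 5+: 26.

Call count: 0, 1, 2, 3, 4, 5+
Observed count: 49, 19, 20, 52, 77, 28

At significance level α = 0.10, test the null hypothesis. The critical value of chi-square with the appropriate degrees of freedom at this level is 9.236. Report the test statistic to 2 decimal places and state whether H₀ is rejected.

χ² = (49−46)²/46 + (19−16)²/16 + (20−25)²/25 + (52−56)²/56 + (77−76)²/76 + (28−26)²/26
   = 0.196 + 0.563 + 1.000 + 0.286 + 0.013 + 0.154
Sum = 2.21
df = 5. Since 2.21 < 9.236, we do not reject H₀.

2.21; do not reject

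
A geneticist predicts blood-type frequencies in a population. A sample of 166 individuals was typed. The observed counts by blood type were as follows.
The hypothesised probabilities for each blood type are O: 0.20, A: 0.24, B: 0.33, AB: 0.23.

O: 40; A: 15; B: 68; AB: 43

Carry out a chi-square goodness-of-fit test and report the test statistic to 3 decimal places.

20.679

Expected counts E_i = n·p_i: 166×0.20 = 33.2, 166×0.24 = 39.84, 166×0.33 = 54.78, 166×0.23 = 38.18.
O: (40 − 33.2)²/33.2 = 46.24/33.2 = 1.3928
A: (15 − 39.84)²/39.84 = 617.0256/39.84 = 15.4876
B: (68 − 54.78)²/54.78 = 174.7684/54.78 = 3.1904
AB: (43 − 38.18)²/38.18 = 23.2324/38.18 = 0.6085
Sum = 20.679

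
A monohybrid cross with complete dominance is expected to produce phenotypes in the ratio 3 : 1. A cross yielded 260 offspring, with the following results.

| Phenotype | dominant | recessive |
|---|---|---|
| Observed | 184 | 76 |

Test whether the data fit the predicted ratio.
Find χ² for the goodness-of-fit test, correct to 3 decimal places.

2.482

Ratio total = 4. Expected counts: 260×3/4 = 195, 260×1/4 = 65.
dominant: (184 − 195)²/195 = 121/195 = 0.6205
recessive: (76 − 65)²/65 = 121/65 = 1.8615
Sum = 2.482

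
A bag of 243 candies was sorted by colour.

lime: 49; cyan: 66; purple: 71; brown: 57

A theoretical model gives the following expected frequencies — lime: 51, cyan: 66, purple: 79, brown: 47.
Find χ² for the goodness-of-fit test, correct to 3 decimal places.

cat         O        E   (O−E)²/E
lime       49       51     0.0784
cyan       66       66     0.0000
purple     71       79     0.8101
brown      57       47     2.1277
Sum = 3.016

3.016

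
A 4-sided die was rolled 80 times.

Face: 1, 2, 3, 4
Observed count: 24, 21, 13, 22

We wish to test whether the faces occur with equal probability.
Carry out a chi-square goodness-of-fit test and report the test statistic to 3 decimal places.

3.500

Under H₀ each category has probability 1/4, so each expected count is 80/4 = 20.
cat         O        E   (O−E)²/E
1          24       20     0.8000
2          21       20     0.0500
3          13       20     2.4500
4          22       20     0.2000
Sum = 3.500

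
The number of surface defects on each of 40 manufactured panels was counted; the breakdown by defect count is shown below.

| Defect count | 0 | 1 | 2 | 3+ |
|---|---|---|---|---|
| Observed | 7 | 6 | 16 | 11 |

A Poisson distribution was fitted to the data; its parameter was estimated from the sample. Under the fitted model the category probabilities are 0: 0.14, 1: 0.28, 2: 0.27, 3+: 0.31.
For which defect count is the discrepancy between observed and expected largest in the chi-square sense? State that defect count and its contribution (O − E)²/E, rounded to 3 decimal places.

2, 2.504

Expected counts E_i = n·p_i: 40×0.14 = 5.6, 40×0.28 = 11.2, 40×0.27 = 10.8, 40×0.31 = 12.4.
cat         O        E   (O−E)²/E
0           7      5.6     0.3500
1           6     11.2     2.4143
2          16     10.8     2.5037
3+         11     12.4     0.1581
The largest term is for 2: 2.504.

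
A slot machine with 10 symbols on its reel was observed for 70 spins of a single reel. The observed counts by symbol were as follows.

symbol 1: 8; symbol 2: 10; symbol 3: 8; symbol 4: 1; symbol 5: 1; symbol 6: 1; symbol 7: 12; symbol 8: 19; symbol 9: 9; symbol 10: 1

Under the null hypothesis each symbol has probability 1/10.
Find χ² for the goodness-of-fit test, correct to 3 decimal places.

Under H₀ each category has probability 1/10, so each expected count is 70/10 = 7.
χ² = (8−7)²/7 + (10−7)²/7 + (8−7)²/7 + (1−7)²/7 + (1−7)²/7 + (1−7)²/7 + (12−7)²/7 + (19−7)²/7 + (9−7)²/7 + (1−7)²/7
   = 0.1429 + 1.2857 + 0.1429 + 5.1429 + 5.1429 + 5.1429 + 3.5714 + 20.5714 + 0.5714 + 5.1429
Sum = 46.857

46.857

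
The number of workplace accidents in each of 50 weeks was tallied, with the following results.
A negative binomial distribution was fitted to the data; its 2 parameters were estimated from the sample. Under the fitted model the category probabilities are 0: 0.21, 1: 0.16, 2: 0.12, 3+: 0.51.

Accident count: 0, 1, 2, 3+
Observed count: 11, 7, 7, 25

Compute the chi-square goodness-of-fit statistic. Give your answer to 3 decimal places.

Expected counts E_i = n·p_i: 50×0.21 = 10.5, 50×0.16 = 8, 50×0.12 = 6, 50×0.51 = 25.5.
0: (11 − 10.5)²/10.5 = 0.25/10.5 = 0.0238
1: (7 − 8)²/8 = 1/8 = 0.1250
2: (7 − 6)²/6 = 1/6 = 0.1667
3+: (25 − 25.5)²/25.5 = 0.25/25.5 = 0.0098
Sum = 0.325

0.325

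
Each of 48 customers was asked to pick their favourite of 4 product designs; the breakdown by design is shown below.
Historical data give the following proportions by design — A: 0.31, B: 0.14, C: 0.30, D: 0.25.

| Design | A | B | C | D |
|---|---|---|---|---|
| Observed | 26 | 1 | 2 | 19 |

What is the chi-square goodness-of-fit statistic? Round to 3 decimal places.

Expected counts E_i = n·p_i: 48×0.31 = 14.88, 48×0.14 = 6.72, 48×0.30 = 14.4, 48×0.25 = 12.
χ² = (26−14.88)²/14.88 + (1−6.72)²/6.72 + (2−14.4)²/14.4 + (19−12)²/12
   = 8.3101 + 4.8688 + 10.6778 + 4.0833
Sum = 27.940

27.940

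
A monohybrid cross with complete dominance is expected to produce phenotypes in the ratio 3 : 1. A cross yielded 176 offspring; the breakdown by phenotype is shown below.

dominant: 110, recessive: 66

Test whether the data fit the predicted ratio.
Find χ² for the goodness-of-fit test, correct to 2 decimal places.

Ratio total = 4. Expected counts: 176×3/4 = 132, 176×1/4 = 44.
χ² = (110−132)²/132 + (66−44)²/44
   = 3.667 + 11.000
Sum = 14.67

14.67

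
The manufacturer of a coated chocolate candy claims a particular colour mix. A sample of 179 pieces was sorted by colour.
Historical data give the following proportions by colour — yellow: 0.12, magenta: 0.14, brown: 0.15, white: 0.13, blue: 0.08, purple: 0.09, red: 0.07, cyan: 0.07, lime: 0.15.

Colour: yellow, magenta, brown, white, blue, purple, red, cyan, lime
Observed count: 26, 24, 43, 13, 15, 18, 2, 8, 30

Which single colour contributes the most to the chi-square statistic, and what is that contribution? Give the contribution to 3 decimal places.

brown, 9.714

Expected counts E_i = n·p_i: 179×0.12 = 21.48, 179×0.14 = 25.06, 179×0.15 = 26.85, 179×0.13 = 23.27, 179×0.08 = 14.32, 179×0.09 = 16.11, 179×0.07 = 12.53, 179×0.07 = 12.53, 179×0.15 = 26.85.
yellow: (26 − 21.48)²/21.48 = 20.4304/21.48 = 0.9511
magenta: (24 − 25.06)²/25.06 = 1.1236/25.06 = 0.0448
brown: (43 − 26.85)²/26.85 = 260.8225/26.85 = 9.7141
white: (13 − 23.27)²/23.27 = 105.4729/23.27 = 4.5326
blue: (15 − 14.32)²/14.32 = 0.4624/14.32 = 0.0323
purple: (18 − 16.11)²/16.11 = 3.5721/16.11 = 0.2217
red: (2 − 12.53)²/12.53 = 110.8809/12.53 = 8.8492
cyan: (8 − 12.53)²/12.53 = 20.5209/12.53 = 1.6377
lime: (30 − 26.85)²/26.85 = 9.9225/26.85 = 0.3696
The largest term is for brown: 9.714.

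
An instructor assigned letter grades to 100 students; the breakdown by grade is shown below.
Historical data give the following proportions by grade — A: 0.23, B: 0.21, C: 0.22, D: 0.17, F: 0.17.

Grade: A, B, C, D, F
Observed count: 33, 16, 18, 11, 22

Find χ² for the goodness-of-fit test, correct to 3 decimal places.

9.854

Expected counts E_i = n·p_i: 100×0.23 = 23, 100×0.21 = 21, 100×0.22 = 22, 100×0.17 = 17, 100×0.17 = 17.
χ² = (33−23)²/23 + (16−21)²/21 + (18−22)²/22 + (11−17)²/17 + (22−17)²/17
   = 4.3478 + 1.1905 + 0.7273 + 2.1176 + 1.4706
Sum = 9.854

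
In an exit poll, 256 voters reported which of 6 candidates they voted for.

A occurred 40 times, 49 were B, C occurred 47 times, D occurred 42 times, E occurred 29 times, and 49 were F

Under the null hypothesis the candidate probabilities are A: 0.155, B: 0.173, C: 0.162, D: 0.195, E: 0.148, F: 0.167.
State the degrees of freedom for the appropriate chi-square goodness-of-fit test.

There are k = 6 categories and no parameters were estimated from the data, so df = 6 − 1 = 5.

5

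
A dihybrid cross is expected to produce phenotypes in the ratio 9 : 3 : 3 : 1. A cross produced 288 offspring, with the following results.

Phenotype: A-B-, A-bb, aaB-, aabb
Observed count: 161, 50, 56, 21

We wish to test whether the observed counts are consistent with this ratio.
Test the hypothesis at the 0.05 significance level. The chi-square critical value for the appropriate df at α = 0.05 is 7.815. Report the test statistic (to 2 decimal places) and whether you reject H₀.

Ratio total = 16. Expected counts: 288×9/16 = 162, 288×3/16 = 54, 288×3/16 = 54, 288×1/16 = 18.
χ² = (161−162)²/162 + (50−54)²/54 + (56−54)²/54 + (21−18)²/18
   = 0.006 + 0.296 + 0.074 + 0.500
Sum = 0.88
df = 3. Since 0.88 < 7.815, we do not reject H₀.

0.88; do not reject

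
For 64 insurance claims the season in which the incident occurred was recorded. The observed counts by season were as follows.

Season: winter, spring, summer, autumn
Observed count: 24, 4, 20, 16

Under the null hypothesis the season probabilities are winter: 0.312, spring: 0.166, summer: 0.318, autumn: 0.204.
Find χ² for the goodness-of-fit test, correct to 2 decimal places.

Expected counts E_i = n·p_i: 64×0.312 = 19.968, 64×0.166 = 10.624, 64×0.318 = 20.352, 64×0.204 = 13.056.
cat         O        E   (O−E)²/E
winter     24   19.968      0.814
spring      4   10.624      4.130
summer     20   20.352      0.006
autumn     16   13.056      0.664
Sum = 5.61

5.61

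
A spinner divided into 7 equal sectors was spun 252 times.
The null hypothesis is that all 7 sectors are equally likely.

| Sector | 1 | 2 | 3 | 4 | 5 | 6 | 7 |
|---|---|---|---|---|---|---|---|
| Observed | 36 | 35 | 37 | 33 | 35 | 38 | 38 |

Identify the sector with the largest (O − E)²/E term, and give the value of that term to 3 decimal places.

Under H₀ each category has probability 1/7, so each expected count is 252/7 = 36.
χ² = (36−36)²/36 + (35−36)²/36 + (37−36)²/36 + (33−36)²/36 + (35−36)²/36 + (38−36)²/36 + (38−36)²/36
   = 0.0000 + 0.0278 + 0.0278 + 0.2500 + 0.0278 + 0.1111 + 0.1111
The largest term is for 4: 0.250.

4, 0.250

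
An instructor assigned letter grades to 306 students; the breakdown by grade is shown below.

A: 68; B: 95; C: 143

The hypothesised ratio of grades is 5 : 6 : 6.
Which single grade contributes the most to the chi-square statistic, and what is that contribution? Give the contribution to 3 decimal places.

Ratio total = 17. Expected counts: 306×5/17 = 90, 306×6/17 = 108, 306×6/17 = 108.
A: (68 − 90)²/90 = 484/90 = 5.3778
B: (95 − 108)²/108 = 169/108 = 1.5648
C: (143 − 108)²/108 = 1225/108 = 11.3426
The largest term is for C: 11.343.

C, 11.343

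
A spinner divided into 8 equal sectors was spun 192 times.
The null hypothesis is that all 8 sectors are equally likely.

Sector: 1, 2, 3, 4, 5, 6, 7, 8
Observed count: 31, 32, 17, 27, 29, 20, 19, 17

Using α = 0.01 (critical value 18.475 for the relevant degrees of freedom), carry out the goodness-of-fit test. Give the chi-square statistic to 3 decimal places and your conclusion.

Expected count for each of the 8 categories: 192/8 = 24.
cat         O        E   (O−E)²/E
1          31       24     2.0417
2          32       24     2.6667
3          17       24     2.0417
4          27       24     0.3750
5          29       24     1.0417
6          20       24     0.6667
7          19       24     1.0417
8          17       24     2.0417
Sum = 11.917
df = 7. Since 11.917 < 18.475, we do not reject H₀.

11.917; do not reject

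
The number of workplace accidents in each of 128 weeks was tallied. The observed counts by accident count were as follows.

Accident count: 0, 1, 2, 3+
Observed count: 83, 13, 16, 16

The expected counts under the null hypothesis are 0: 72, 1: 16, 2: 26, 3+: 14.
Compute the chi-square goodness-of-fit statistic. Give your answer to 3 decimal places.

6.375

χ² = (83−72)²/72 + (13−16)²/16 + (16−26)²/26 + (16−14)²/14
   = 1.6806 + 0.5625 + 3.8462 + 0.2857
Sum = 6.375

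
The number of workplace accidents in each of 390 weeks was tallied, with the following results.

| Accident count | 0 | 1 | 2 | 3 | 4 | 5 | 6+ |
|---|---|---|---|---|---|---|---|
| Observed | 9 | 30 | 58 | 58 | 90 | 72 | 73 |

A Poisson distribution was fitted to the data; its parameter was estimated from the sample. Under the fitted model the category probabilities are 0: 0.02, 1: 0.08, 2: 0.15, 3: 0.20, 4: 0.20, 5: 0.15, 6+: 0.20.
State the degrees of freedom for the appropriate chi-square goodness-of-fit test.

There are k = 7 categories and 1 parameter estimated from the data, so df = 7 − 1 − 1 = 5.

5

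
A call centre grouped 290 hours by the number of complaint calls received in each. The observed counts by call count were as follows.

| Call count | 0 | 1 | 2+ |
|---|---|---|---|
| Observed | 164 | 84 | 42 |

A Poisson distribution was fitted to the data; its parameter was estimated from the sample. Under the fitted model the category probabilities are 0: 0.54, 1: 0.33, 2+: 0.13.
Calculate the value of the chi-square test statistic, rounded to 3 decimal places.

Expected counts E_i = n·p_i: 290×0.54 = 156.6, 290×0.33 = 95.7, 290×0.13 = 37.7.
χ² = (164−156.6)²/156.6 + (84−95.7)²/95.7 + (42−37.7)²/37.7
   = 0.3497 + 1.4304 + 0.4905
Sum = 2.271

2.271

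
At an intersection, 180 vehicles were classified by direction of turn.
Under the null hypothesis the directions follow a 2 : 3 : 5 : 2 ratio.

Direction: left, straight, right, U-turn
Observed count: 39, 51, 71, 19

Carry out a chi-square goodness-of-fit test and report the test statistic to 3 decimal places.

7.747

Ratio total = 12. Expected counts: 180×2/12 = 30, 180×3/12 = 45, 180×5/12 = 75, 180×2/12 = 30.
cat           O        E   (O−E)²/E
left         39       30     2.7000
straight     51       45     0.8000
right        71       75     0.2133
U-turn       19       30     4.0333
Sum = 7.747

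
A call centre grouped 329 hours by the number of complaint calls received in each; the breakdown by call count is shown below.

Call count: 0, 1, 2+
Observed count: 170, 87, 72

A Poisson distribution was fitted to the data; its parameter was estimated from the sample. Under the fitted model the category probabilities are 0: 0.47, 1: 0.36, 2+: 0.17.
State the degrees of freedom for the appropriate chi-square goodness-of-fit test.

There are k = 3 categories and 1 parameter estimated from the data, so df = 3 − 1 − 1 = 1.

1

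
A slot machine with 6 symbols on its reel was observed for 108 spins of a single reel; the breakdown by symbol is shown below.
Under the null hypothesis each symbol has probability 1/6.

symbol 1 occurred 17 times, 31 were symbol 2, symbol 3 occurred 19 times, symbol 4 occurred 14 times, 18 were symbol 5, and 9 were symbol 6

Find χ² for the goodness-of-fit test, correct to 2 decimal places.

Expected count for each of the 6 categories: 108/6 = 18.
symbol 1: (17 − 18)²/18 = 1/18 = 0.056
symbol 2: (31 − 18)²/18 = 169/18 = 9.389
symbol 3: (19 − 18)²/18 = 1/18 = 0.056
symbol 4: (14 − 18)²/18 = 16/18 = 0.889
symbol 5: (18 − 18)²/18 = 0/18 = 0.000
symbol 6: (9 − 18)²/18 = 81/18 = 4.500
Sum = 14.89

14.89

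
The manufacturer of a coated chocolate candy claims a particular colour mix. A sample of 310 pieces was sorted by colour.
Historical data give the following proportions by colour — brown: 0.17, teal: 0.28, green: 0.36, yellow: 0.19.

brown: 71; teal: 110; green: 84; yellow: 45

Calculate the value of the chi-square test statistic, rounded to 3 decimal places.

Expected counts E_i = n·p_i: 310×0.17 = 52.7, 310×0.28 = 86.8, 310×0.36 = 111.6, 310×0.19 = 58.9.
χ² = (71−52.7)²/52.7 + (110−86.8)²/86.8 + (84−111.6)²/111.6 + (45−58.9)²/58.9
   = 6.3546 + 6.2009 + 6.8258 + 3.2803
Sum = 22.662

22.662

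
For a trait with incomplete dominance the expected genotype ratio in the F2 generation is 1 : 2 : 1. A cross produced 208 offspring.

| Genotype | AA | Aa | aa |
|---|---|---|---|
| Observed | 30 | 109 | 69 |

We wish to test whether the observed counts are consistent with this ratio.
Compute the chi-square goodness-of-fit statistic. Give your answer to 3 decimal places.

Ratio total = 4. Expected counts: 208×1/4 = 52, 208×2/4 = 104, 208×1/4 = 52.
cat         O        E   (O−E)²/E
AA         30       52     9.3077
Aa        109      104     0.2404
aa         69       52     5.5577
Sum = 15.106

15.106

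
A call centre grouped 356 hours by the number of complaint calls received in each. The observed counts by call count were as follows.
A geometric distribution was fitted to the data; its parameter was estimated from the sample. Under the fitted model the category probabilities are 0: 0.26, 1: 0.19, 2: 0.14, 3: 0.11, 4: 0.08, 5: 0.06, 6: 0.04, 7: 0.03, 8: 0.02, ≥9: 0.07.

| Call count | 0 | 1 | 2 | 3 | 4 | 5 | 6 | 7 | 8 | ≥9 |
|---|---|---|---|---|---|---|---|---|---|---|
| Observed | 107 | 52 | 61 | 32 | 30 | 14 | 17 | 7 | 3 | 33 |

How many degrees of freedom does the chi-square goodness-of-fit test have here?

There are k = 10 categories and 1 parameter estimated from the data, so df = 10 − 1 − 1 = 8.

8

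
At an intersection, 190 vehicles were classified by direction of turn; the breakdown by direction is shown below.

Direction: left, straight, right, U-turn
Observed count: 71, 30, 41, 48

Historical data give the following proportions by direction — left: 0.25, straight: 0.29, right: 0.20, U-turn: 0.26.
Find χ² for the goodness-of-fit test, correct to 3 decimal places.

23.337

Expected counts E_i = n·p_i: 190×0.25 = 47.5, 190×0.29 = 55.1, 190×0.20 = 38, 190×0.26 = 49.4.
χ² = (71−47.5)²/47.5 + (30−55.1)²/55.1 + (41−38)²/38 + (48−49.4)²/49.4
   = 11.6263 + 11.4339 + 0.2368 + 0.0397
Sum = 23.337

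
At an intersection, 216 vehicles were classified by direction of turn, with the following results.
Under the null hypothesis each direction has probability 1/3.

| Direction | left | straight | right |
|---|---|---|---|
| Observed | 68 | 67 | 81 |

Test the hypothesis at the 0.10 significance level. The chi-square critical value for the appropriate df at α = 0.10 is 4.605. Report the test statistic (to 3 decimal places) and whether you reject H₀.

1.694; do not reject

Expected count for each of the 3 categories: 216/3 = 72.
left: (68 − 72)²/72 = 16/72 = 0.2222
straight: (67 − 72)²/72 = 25/72 = 0.3472
right: (81 − 72)²/72 = 81/72 = 1.1250
Sum = 1.694
df = 2. Since 1.694 < 4.605, we do not reject H₀.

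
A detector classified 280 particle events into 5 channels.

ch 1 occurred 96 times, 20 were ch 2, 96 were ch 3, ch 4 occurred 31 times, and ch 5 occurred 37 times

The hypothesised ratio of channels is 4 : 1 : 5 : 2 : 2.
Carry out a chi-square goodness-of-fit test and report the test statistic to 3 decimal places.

5.610

Ratio total = 14. Expected counts: 280×4/14 = 80, 280×1/14 = 20, 280×5/14 = 100, 280×2/14 = 40, 280×2/14 = 40.
ch 1: (96 − 80)²/80 = 256/80 = 3.2000
ch 2: (20 − 20)²/20 = 0/20 = 0.0000
ch 3: (96 − 100)²/100 = 16/100 = 0.1600
ch 4: (31 − 40)²/40 = 81/40 = 2.0250
ch 5: (37 − 40)²/40 = 9/40 = 0.2250
Sum = 5.610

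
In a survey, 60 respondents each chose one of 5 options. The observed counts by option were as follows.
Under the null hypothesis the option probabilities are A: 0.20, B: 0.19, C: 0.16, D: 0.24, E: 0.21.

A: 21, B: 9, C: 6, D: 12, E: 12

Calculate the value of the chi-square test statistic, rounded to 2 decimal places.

Expected counts E_i = n·p_i: 60×0.20 = 12, 60×0.19 = 11.4, 60×0.16 = 9.6, 60×0.24 = 14.4, 60×0.21 = 12.6.
A: (21 − 12)²/12 = 81/12 = 6.750
B: (9 − 11.4)²/11.4 = 5.76/11.4 = 0.505
C: (6 − 9.6)²/9.6 = 12.96/9.6 = 1.350
D: (12 − 14.4)²/14.4 = 5.76/14.4 = 0.400
E: (12 − 12.6)²/12.6 = 0.36/12.6 = 0.029
Sum = 9.03

9.03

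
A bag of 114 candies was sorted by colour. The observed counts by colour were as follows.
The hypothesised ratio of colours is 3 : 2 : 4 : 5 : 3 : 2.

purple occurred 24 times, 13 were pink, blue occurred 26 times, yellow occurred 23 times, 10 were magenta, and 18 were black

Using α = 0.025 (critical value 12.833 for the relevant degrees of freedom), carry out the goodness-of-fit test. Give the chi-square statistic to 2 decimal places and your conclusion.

Ratio total = 19. Expected counts: 114×3/19 = 18, 114×2/19 = 12, 114×4/19 = 24, 114×5/19 = 30, 114×3/19 = 18, 114×2/19 = 12.
χ² = (24−18)²/18 + (13−12)²/12 + (26−24)²/24 + (23−30)²/30 + (10−18)²/18 + (18−12)²/12
   = 2.000 + 0.083 + 0.167 + 1.633 + 3.556 + 3.000
Sum = 10.44
df = 5. Since 10.44 < 12.833, we do not reject H₀.

10.44; do not reject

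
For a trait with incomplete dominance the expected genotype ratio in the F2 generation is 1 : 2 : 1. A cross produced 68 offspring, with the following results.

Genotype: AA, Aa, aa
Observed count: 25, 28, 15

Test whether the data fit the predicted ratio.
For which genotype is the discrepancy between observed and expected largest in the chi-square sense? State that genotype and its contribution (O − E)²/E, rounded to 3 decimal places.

Ratio total = 4. Expected counts: 68×1/4 = 17, 68×2/4 = 34, 68×1/4 = 17.
χ² = (25−17)²/17 + (28−34)²/34 + (15−17)²/17
   = 3.7647 + 1.0588 + 0.2353
The largest term is for AA: 3.765.

AA, 3.765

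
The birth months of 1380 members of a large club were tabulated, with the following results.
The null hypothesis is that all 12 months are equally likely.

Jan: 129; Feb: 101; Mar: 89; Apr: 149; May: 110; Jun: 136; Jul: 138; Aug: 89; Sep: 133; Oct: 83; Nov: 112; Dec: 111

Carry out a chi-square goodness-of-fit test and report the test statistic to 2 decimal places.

45.81

Expected count for each of the 12 categories: 1380/12 = 115.
χ² = (129−115)²/115 + (101−115)²/115 + (89−115)²/115 + (149−115)²/115 + (110−115)²/115 + (136−115)²/115 + (138−115)²/115 + (89−115)²/115 + (133−115)²/115 + (83−115)²/115 + (112−115)²/115 + (111−115)²/115
   = 1.704 + 1.704 + 5.878 + 10.052 + 0.217 + 3.835 + 4.600 + 5.878 + 2.817 + 8.904 + 0.078 + 0.139
Sum = 45.81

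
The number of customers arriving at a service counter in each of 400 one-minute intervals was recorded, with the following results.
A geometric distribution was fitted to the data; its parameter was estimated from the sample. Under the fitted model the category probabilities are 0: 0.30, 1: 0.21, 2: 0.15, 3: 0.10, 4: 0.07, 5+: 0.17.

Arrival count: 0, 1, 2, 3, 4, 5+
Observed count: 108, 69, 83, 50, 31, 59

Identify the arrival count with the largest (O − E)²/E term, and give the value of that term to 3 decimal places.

2, 8.817

Expected counts E_i = n·p_i: 400×0.30 = 120, 400×0.21 = 84, 400×0.15 = 60, 400×0.10 = 40, 400×0.07 = 28, 400×0.17 = 68.
cat         O        E   (O−E)²/E
0         108      120     1.2000
1          69       84     2.6786
2          83       60     8.8167
3          50       40     2.5000
4          31       28     0.3214
5+         59       68     1.1912
The largest term is for 2: 8.817.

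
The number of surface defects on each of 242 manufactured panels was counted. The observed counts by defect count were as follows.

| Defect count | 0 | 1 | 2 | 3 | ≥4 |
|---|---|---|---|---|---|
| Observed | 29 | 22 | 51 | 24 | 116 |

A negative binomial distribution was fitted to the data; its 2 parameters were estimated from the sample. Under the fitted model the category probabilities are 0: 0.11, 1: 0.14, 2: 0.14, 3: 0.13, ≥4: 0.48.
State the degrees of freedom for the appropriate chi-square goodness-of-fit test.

2

There are k = 5 categories and 2 parameters estimated from the data, so df = 5 − 1 − 2 = 2.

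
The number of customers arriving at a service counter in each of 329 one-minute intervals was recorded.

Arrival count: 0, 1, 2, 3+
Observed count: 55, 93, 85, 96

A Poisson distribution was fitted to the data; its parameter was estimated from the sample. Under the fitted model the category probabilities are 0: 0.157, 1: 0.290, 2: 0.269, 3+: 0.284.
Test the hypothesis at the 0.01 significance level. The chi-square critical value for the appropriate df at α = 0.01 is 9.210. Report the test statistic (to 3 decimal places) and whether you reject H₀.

Expected counts E_i = n·p_i: 329×0.157 = 51.653, 329×0.290 = 95.41, 329×0.269 = 88.501, 329×0.284 = 93.436.
0: (55 − 51.653)²/51.653 = 11.202409/51.653 = 0.2169
1: (93 − 95.41)²/95.41 = 5.8081/95.41 = 0.0609
2: (85 − 88.501)²/88.501 = 12.257001/88.501 = 0.1385
3+: (96 − 93.436)²/93.436 = 6.574096/93.436 = 0.0704
Sum = 0.487
df = 2. Since 0.487 < 9.210, we do not reject H₀.

0.487; do not reject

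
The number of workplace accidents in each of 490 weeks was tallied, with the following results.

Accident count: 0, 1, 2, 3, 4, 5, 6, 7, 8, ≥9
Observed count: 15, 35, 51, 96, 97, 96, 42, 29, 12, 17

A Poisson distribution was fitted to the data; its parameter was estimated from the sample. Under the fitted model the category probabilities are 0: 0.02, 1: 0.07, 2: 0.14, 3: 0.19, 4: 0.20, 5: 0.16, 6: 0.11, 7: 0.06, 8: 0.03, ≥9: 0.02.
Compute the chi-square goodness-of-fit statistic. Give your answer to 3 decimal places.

Expected counts E_i = n·p_i: 490×0.02 = 9.8, 490×0.07 = 34.3, 490×0.14 = 68.6, 490×0.19 = 93.1, 490×0.20 = 98, 490×0.16 = 78.4, 490×0.11 = 53.9, 490×0.06 = 29.4, 490×0.03 = 14.7, 490×0.02 = 9.8.
cat         O        E   (O−E)²/E
0          15      9.8     2.7592
1          35     34.3     0.0143
2          51     68.6     4.5155
3          96     93.1     0.0903
4          97       98     0.0102
5          96     78.4     3.9510
6          42     53.9     2.6273
7          29     29.4     0.0054
8          12     14.7     0.4959
≥9         17      9.8     5.2898
Sum = 19.759

19.759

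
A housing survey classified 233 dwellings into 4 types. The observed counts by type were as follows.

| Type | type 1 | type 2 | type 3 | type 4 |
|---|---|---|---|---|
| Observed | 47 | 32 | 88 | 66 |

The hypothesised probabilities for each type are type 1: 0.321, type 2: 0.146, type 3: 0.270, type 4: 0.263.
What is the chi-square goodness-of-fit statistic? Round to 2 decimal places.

20.82

Expected counts E_i = n·p_i: 233×0.321 = 74.793, 233×0.146 = 34.018, 233×0.270 = 62.91, 233×0.263 = 61.279.
χ² = (47−74.793)²/74.793 + (32−34.018)²/34.018 + (88−62.91)²/62.91 + (66−61.279)²/61.279
   = 10.328 + 0.120 + 10.006 + 0.364
Sum = 20.82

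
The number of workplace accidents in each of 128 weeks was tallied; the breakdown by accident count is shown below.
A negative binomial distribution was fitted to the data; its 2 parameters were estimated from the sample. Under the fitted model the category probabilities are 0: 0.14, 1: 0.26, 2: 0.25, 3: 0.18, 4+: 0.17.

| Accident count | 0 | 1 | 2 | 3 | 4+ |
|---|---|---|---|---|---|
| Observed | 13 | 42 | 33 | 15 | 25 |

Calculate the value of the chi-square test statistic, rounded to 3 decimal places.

6.955

Expected counts E_i = n·p_i: 128×0.14 = 17.92, 128×0.26 = 33.28, 128×0.25 = 32, 128×0.18 = 23.04, 128×0.17 = 21.76.
0: (13 − 17.92)²/17.92 = 24.2064/17.92 = 1.3508
1: (42 − 33.28)²/33.28 = 76.0384/33.28 = 2.2848
2: (33 − 32)²/32 = 1/32 = 0.0313
3: (15 − 23.04)²/23.04 = 64.6416/23.04 = 2.8056
4+: (25 − 21.76)²/21.76 = 10.4976/21.76 = 0.4824
Sum = 6.955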